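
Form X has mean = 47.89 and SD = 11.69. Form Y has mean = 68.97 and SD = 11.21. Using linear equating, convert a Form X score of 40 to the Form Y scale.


slope = SD_Y / SD_X = 11.21 / 11.69 ~ 0.9589
intercept = mean_Y - slope * mean_X = 68.97 - (11.21 / 11.69) * 47.89 ~ 23.0464
Y = slope * X + intercept. To avoid rounding drift from the rounded slope/intercept, evaluate the equivalent form Y = mean_Y + SD_Y * (X - mean_X) / SD_X at full precision:
Y = 68.97 + 11.21 * (40 - 47.89) / 11.69
Y = 68.97 - 11.21 * 7.89 / 11.69
Y = 68.97 - 88.4469 / 11.69
Y = 68.97 - 7.566
Y = 61.404

61.404


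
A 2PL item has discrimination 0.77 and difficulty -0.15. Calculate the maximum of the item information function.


For 2PL, max info at theta = b = -0.15
I_max = a^2 / 4 = 0.77^2 / 4
= 0.5929 / 4
I_max = 0.1482

0.1482


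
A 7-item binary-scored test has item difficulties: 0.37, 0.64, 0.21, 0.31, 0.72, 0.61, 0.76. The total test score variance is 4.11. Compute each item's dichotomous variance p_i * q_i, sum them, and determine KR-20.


For each item, compute p_i * q_i:
  Item 1: 0.37 * 0.63 = 0.2331
  Item 2: 0.64 * 0.36 = 0.2304
  Item 3: 0.21 * 0.79 = 0.1659
  Item 4: 0.31 * 0.69 = 0.2139
  Item 5: 0.72 * 0.28 = 0.2016
  Item 6: 0.61 * 0.39 = 0.2379
  Item 7: 0.76 * 0.24 = 0.1824
Sum(p_i * q_i) = 0.2331 + 0.2304 + 0.1659 + 0.2139 + 0.2016 + 0.2379 + 0.1824 = 1.4652
KR-20 = (k/(k-1)) * (1 - Sum(p_i*q_i) / Var_total)
= (7/6) * (1 - 1.4652/4.11)
= 1.1667 * 0.6435
KR-20 = 0.7508

0.7508


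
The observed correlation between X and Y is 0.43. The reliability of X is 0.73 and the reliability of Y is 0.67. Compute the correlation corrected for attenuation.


r_corrected = rxy / sqrt(rxx * ryy)
= 0.43 / sqrt(0.73 * 0.67)
= 0.43 / sqrt(0.4891)
= 0.43 / 0.699357
r_corrected = 0.6149

0.6149


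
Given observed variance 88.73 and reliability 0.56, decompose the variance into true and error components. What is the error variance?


var_true = rxx * var_obs = 0.56 * 88.73 = 49.6888
var_error = var_obs - var_true
var_error = 88.73 - 49.6888
var_error = 39.0412

39.0412


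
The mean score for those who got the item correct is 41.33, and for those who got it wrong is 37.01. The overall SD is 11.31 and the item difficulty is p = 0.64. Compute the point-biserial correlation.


q = 1 - p = 0.36
rpb = ((M1 - M0) / SD) * sqrt(p * q)
rpb = ((41.33 - 37.01) / 11.31) * sqrt(0.64 * 0.36)
rpb = 0.1833

0.1833


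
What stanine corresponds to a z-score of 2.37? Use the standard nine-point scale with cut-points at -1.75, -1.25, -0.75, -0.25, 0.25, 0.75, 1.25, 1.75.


Stanine boundaries: [-1.75, -1.25, -0.75, -0.25, 0.25, 0.75, 1.25, 1.75]
z = 2.37
Check each boundary:
  z >= -1.75 -> could be stanine 2
  z >= -1.25 -> could be stanine 3
  z >= -0.75 -> could be stanine 4
  z >= -0.25 -> could be stanine 5
  z >= 0.25 -> could be stanine 6
  z >= 0.75 -> could be stanine 7
  z >= 1.25 -> could be stanine 8
  z >= 1.75 -> could be stanine 9
Highest qualifying boundary gives stanine = 9

9


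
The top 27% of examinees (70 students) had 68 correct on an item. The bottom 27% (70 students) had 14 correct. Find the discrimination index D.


p_upper = 68/70 = 0.9714
p_lower = 14/70 = 0.2
D = 0.9714 - 0.2 = 0.7714

0.7714


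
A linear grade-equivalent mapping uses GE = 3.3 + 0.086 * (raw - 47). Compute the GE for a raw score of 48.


raw - median = 48 - 47 = 1
slope * diff = 0.086 * 1 = 0.086
GE = 3.3 + 0.086
GE = 3.386

3.386


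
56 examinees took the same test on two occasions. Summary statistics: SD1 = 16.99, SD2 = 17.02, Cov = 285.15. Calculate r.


r = cov(X,Y) / (SD_X * SD_Y)
r = 285.15 / (16.99 * 17.02)
r = 285.15 / 289.1698
r = 0.9861

0.9861


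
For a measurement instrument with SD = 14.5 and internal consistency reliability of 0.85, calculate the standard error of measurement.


SEM = SD * sqrt(1 - rxx)
SEM = 14.5 * sqrt(1 - 0.85)
SEM = 14.5 * sqrt(0.15) = 14.5 * 0.387298
SEM = 5.6158

5.6158


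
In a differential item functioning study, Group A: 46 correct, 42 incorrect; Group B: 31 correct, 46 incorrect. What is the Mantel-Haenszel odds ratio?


Odds_A = 46/42 = 1.0952
Odds_B = 31/46 = 0.6739
OR = Odds_A / Odds_B = 1.0952 / 0.6739
Exactly, OR = (46 * 46) / (42 * 31) = 2116 / 1302
OR = 1.6252

1.6252


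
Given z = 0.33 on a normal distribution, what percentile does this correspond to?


CDF(z) = 0.5 * (1 + erf(z/sqrt(2)))
erf(0.2333) = 0.2586
CDF = 0.6293
Percentile rank = 0.6293 * 100 = 62.93

62.93


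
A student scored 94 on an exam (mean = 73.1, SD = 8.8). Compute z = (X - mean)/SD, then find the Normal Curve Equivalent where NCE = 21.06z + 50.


z = (X - mean) / SD = (94 - 73.1) / 8.8
z = 20.9 / 8.8
z = 2.375
NCE = NCE = 21.06z + 50
Carry z at full precision (z = 20.9 / 8.8) into the conversion:
NCE = 21.06 * (20.9 / 8.8) + 50 = 440.154 / 8.8 + 50
NCE = 50.0175 + 50
NCE = 100.0175

100.0175


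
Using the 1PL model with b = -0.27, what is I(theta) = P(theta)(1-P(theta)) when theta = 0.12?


P = 1/(1+exp(-(0.12--0.27))) = 0.5963
I = P*(1-P) = 0.5963 * 0.4037
I = 0.2407

0.2407


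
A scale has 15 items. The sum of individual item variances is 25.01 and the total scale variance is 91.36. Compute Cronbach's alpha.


alpha = (k/(k-1)) * (1 - sum(si^2)/s_total^2)
= (15/14) * (1 - 25.01/91.36)
alpha = 0.7781

0.7781


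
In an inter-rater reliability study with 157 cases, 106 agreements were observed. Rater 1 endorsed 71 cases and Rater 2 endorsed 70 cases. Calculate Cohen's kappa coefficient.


P_o = 106/157 = 0.675159
P_e = (71*70 + 86*87) / 24649 = 0.505173
kappa = (P_o - P_e) / (1 - P_e)
kappa = (0.675159 - 0.505173) / (1 - 0.505173)
kappa = 0.3435

0.3435


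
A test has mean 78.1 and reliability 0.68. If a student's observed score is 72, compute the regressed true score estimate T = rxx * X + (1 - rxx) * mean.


T_est = rxx * X + (1 - rxx) * mean
T_est = 0.68 * 72 + 0.32 * 78.1
T_est = 48.96 + 24.992
T_est = 73.952

73.952


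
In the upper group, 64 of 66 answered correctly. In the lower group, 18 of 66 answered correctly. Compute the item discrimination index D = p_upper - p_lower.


p_upper = 64/66 = 0.9697
p_lower = 18/66 = 0.2727
D = 0.9697 - 0.2727 = 0.697

0.697


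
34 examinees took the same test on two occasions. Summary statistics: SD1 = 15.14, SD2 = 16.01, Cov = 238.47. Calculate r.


r = cov(X,Y) / (SD_X * SD_Y)
r = 238.47 / (15.14 * 16.01)
r = 238.47 / 242.3914
r = 0.9838

0.9838


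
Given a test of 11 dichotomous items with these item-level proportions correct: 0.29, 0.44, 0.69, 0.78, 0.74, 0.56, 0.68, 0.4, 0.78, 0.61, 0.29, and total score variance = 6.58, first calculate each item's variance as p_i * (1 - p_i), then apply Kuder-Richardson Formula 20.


For each item, compute p_i * q_i:
  Item 1: 0.29 * 0.71 = 0.2059
  Item 2: 0.44 * 0.56 = 0.2464
  Item 3: 0.69 * 0.31 = 0.2139
  Item 4: 0.78 * 0.22 = 0.1716
  Item 5: 0.74 * 0.26 = 0.1924
  Item 6: 0.56 * 0.44 = 0.2464
  Item 7: 0.68 * 0.32 = 0.2176
  Item 8: 0.4 * 0.6 = 0.24
  Item 9: 0.78 * 0.22 = 0.1716
  Item 10: 0.61 * 0.39 = 0.2379
  Item 11: 0.29 * 0.71 = 0.2059
Sum(p_i * q_i) = 0.2059 + 0.2464 + 0.2139 + 0.1716 + 0.1924 + 0.2464 + 0.2176 + 0.24 + 0.1716 + 0.2379 + 0.2059 = 2.3496
KR-20 = (k/(k-1)) * (1 - Sum(p_i*q_i) / Var_total)
= (11/10) * (1 - 2.3496/6.58)
= 1.1 * 0.6429
KR-20 = 0.7072

0.7072


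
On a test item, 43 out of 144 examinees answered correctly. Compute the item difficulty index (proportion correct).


Item difficulty p = number correct / total examinees
p = 43 / 144
p = 0.2986

0.2986


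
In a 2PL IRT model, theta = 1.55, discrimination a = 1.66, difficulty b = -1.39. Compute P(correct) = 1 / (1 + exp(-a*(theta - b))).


a*(theta - b) = 1.66 * (1.55 - -1.39) = 4.8804
exp(-4.8804) = 0.0076
P = 1 / (1 + 0.0076)
P = 0.9925

0.9925


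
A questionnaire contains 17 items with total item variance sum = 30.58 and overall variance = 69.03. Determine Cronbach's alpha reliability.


alpha = (k/(k-1)) * (1 - sum(si^2)/s_total^2)
= (17/16) * (1 - 30.58/69.03)
alpha = 0.5918

0.5918


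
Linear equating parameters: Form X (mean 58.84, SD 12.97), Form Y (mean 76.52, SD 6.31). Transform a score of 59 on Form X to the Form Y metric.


slope = SD_Y / SD_X = 6.31 / 12.97 ~ 0.4865
intercept = mean_Y - slope * mean_X = 76.52 - (6.31 / 12.97) * 58.84 ~ 47.8939
Y = slope * X + intercept. To avoid rounding drift from the rounded slope/intercept, evaluate the equivalent form Y = mean_Y + SD_Y * (X - mean_X) / SD_X at full precision:
Y = 76.52 + 6.31 * (59 - 58.84) / 12.97
Y = 76.52 + 6.31 * 0.16 / 12.97
Y = 76.52 + 1.0096 / 12.97
Y = 76.52 + 0.0778
Y = 76.5978

76.5978


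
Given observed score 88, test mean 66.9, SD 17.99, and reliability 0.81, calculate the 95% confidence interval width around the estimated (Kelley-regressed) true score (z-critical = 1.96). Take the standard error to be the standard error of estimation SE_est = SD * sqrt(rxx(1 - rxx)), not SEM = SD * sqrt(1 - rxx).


True score estimate = 0.81*88 + 0.19*66.9 = 83.991
SE_est = SD * sqrt(rxx * (1 - rxx)) = 17.99 * sqrt(0.81 * 0.19) = 17.99 * sqrt(0.1539) = 7.057493
CI = T_est +/- z * SE_est, so width = 2 * z * SE_est = 2 * 1.96 * 7.057493
Width = 27.6654

27.6654


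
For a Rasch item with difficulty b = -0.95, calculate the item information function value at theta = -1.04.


P = 1/(1+exp(-(-1.04--0.95))) = 0.4775
I = P*(1-P) = 0.4775 * 0.5225
I = 0.2495

0.2495


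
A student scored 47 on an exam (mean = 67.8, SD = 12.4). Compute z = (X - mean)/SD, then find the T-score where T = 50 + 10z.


z = (X - mean) / SD = (47 - 67.8) / 12.4
z = -20.8 / 12.4
z = -1.6774
T-score = T = 50 + 10z
Carry z at full precision (z = -20.8 / 12.4) into the conversion:
T-score = 50 + 10 * (-20.8 / 12.4) = 50 + -208 / 12.4
T-score = 50 + -16.7742
T-score = 33.2258

33.2258


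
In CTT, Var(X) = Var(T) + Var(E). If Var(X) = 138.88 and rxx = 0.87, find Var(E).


var_true = rxx * var_obs = 0.87 * 138.88 = 120.8256
var_error = var_obs - var_true
var_error = 138.88 - 120.8256
var_error = 18.0544

18.0544


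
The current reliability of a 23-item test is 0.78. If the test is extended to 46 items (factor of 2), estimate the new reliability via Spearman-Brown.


r_new = (n * rxx) / (1 + (n-1) * rxx)
r_new = (2 * 0.78) / (1 + 1 * 0.78)
r_new = 1.56 / 1.78
r_new = 0.8764

0.8764


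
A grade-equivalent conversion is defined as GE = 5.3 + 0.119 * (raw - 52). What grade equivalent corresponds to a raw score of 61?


raw - median = 61 - 52 = 9
slope * diff = 0.119 * 9 = 1.071
GE = 5.3 + 1.071
GE = 6.371

6.371


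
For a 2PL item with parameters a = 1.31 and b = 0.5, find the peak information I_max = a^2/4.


For 2PL, max info at theta = b = 0.5
I_max = a^2 / 4 = 1.31^2 / 4
= 1.7161 / 4
I_max = 0.429

0.429


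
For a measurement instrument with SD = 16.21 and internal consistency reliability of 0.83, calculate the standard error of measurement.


SEM = SD * sqrt(1 - rxx)
SEM = 16.21 * sqrt(1 - 0.83)
SEM = 16.21 * sqrt(0.17) = 16.21 * 0.412311
SEM = 6.6836

6.6836


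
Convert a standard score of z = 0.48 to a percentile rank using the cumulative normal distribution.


CDF(z) = 0.5 * (1 + erf(z/sqrt(2)))
erf(0.3394) = 0.3688
CDF = 0.6844
Percentile rank = 0.6844 * 100 = 68.44

68.44


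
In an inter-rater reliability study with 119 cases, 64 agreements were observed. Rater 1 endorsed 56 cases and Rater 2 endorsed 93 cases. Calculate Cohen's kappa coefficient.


P_o = 64/119 = 0.537815
P_e = (56*93 + 63*26) / 14161 = 0.48344
kappa = (P_o - P_e) / (1 - P_e)
kappa = (0.537815 - 0.48344) / (1 - 0.48344)
kappa = 0.1053

0.1053


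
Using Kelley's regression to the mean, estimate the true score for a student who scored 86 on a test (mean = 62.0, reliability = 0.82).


T_est = rxx * X + (1 - rxx) * mean
T_est = 0.82 * 86 + 0.18 * 62.0
T_est = 70.52 + 11.16
T_est = 81.68

81.68


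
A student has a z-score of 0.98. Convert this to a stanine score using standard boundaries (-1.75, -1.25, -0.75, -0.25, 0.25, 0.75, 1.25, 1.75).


Stanine boundaries: [-1.75, -1.25, -0.75, -0.25, 0.25, 0.75, 1.25, 1.75]
z = 0.98
Check each boundary:
  z >= -1.75 -> could be stanine 2
  z >= -1.25 -> could be stanine 3
  z >= -0.75 -> could be stanine 4
  z >= -0.25 -> could be stanine 5
  z >= 0.25 -> could be stanine 6
  z >= 0.75 -> could be stanine 7
  z < 1.25
  z < 1.75
Highest qualifying boundary gives stanine = 7

7


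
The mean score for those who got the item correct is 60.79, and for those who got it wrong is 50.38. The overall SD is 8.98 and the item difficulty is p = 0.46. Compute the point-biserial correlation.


q = 1 - p = 0.54
rpb = ((M1 - M0) / SD) * sqrt(p * q)
rpb = ((60.79 - 50.38) / 8.98) * sqrt(0.46 * 0.54)
rpb = 0.5778

0.5778


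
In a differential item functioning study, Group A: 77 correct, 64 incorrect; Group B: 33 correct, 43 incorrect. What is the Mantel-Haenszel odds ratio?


Odds_A = 77/64 = 1.2031
Odds_B = 33/43 = 0.7674
OR = Odds_A / Odds_B = 1.2031 / 0.7674
Exactly, OR = (77 * 43) / (64 * 33) = 3311 / 2112
OR = 1.5677

1.5677


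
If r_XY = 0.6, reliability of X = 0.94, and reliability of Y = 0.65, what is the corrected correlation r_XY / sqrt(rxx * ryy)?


r_corrected = rxy / sqrt(rxx * ryy)
= 0.6 / sqrt(0.94 * 0.65)
= 0.6 / sqrt(0.611)
= 0.6 / 0.781665
r_corrected = 0.7676

0.7676


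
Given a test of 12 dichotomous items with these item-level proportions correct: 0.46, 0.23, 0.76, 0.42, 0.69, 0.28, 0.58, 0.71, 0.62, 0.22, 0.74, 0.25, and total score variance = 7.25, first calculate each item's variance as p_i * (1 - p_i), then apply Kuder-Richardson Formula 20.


For each item, compute p_i * q_i:
  Item 1: 0.46 * 0.54 = 0.2484
  Item 2: 0.23 * 0.77 = 0.1771
  Item 3: 0.76 * 0.24 = 0.1824
  Item 4: 0.42 * 0.58 = 0.2436
  Item 5: 0.69 * 0.31 = 0.2139
  Item 6: 0.28 * 0.72 = 0.2016
  Item 7: 0.58 * 0.42 = 0.2436
  Item 8: 0.71 * 0.29 = 0.2059
  Item 9: 0.62 * 0.38 = 0.2356
  Item 10: 0.22 * 0.78 = 0.1716
  Item 11: 0.74 * 0.26 = 0.1924
  Item 12: 0.25 * 0.75 = 0.1875
Sum(p_i * q_i) = 0.2484 + 0.1771 + 0.1824 + 0.2436 + 0.2139 + 0.2016 + 0.2436 + 0.2059 + 0.2356 + 0.1716 + 0.1924 + 0.1875 = 2.5036
KR-20 = (k/(k-1)) * (1 - Sum(p_i*q_i) / Var_total)
= (12/11) * (1 - 2.5036/7.25)
= 1.0909 * 0.6547
KR-20 = 0.7142

0.7142


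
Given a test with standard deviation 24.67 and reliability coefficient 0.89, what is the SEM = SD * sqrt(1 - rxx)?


SEM = SD * sqrt(1 - rxx)
SEM = 24.67 * sqrt(1 - 0.89)
SEM = 24.67 * sqrt(0.11) = 24.67 * 0.331662
SEM = 8.1821

8.1821


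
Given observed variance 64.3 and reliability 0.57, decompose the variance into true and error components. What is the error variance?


var_true = rxx * var_obs = 0.57 * 64.3 = 36.651
var_error = var_obs - var_true
var_error = 64.3 - 36.651
var_error = 27.649

27.649


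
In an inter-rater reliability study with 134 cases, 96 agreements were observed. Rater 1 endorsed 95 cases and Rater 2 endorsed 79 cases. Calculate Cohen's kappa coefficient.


P_o = 96/134 = 0.716418
P_e = (95*79 + 39*55) / 17956 = 0.537425
kappa = (P_o - P_e) / (1 - P_e)
kappa = (0.716418 - 0.537425) / (1 - 0.537425)
kappa = 0.3869

0.3869


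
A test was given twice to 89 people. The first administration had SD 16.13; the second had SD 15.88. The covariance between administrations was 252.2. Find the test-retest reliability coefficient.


r = cov(X,Y) / (SD_X * SD_Y)
r = 252.2 / (16.13 * 15.88)
r = 252.2 / 256.1444
r = 0.9846

0.9846


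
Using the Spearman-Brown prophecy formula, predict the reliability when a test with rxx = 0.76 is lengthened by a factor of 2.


r_new = (n * rxx) / (1 + (n-1) * rxx)
r_new = (2 * 0.76) / (1 + 1 * 0.76)
r_new = 1.52 / 1.76
r_new = 0.8636

0.8636


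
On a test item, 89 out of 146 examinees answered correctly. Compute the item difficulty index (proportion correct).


Item difficulty p = number correct / total examinees
p = 89 / 146
p = 0.6096

0.6096


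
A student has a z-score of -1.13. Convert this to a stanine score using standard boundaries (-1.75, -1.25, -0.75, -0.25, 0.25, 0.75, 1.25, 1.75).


Stanine boundaries: [-1.75, -1.25, -0.75, -0.25, 0.25, 0.75, 1.25, 1.75]
z = -1.13
Check each boundary:
  z >= -1.75 -> could be stanine 2
  z >= -1.25 -> could be stanine 3
  z < -0.75
  z < -0.25
  z < 0.25
  z < 0.75
  z < 1.25
  z < 1.75
Highest qualifying boundary gives stanine = 3

3


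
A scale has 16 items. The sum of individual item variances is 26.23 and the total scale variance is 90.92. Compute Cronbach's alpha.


alpha = (k/(k-1)) * (1 - sum(si^2)/s_total^2)
= (16/15) * (1 - 26.23/90.92)
alpha = 0.7589

0.7589


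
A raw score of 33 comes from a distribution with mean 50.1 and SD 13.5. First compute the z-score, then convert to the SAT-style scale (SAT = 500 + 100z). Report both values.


z = (X - mean) / SD = (33 - 50.1) / 13.5
z = -17.1 / 13.5
z = -1.2667
SAT-scale = SAT = 500 + 100z
Carry z at full precision (z = -17.1 / 13.5) into the conversion:
SAT-scale = 500 + 100 * (-17.1 / 13.5) = 500 + -1710 / 13.5
SAT-scale = 500 + -126.6667
SAT-scale = 373.3333

373.3333


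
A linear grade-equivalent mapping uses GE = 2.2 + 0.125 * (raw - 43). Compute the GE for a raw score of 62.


raw - median = 62 - 43 = 19
slope * diff = 0.125 * 19 = 2.375
GE = 2.2 + 2.375
GE = 4.575

4.575


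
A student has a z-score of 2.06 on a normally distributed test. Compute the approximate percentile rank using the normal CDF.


CDF(z) = 0.5 * (1 + erf(z/sqrt(2)))
erf(1.4566) = 0.9606
CDF = 0.9803
Percentile rank = 0.9803 * 100 = 98.03

98.03


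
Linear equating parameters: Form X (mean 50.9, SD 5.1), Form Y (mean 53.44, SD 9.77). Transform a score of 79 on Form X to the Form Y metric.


slope = SD_Y / SD_X = 9.77 / 5.1 ~ 1.9157
intercept = mean_Y - slope * mean_X = 53.44 - (9.77 / 5.1) * 50.9 ~ -44.0684
Y = slope * X + intercept. To avoid rounding drift from the rounded slope/intercept, evaluate the equivalent form Y = mean_Y + SD_Y * (X - mean_X) / SD_X at full precision:
Y = 53.44 + 9.77 * (79 - 50.9) / 5.1
Y = 53.44 + 9.77 * 28.1 / 5.1
Y = 53.44 + 274.537 / 5.1
Y = 53.44 + 53.8308
Y = 107.2708

107.2708


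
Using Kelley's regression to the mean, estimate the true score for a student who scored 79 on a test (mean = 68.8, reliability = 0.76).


T_est = rxx * X + (1 - rxx) * mean
T_est = 0.76 * 79 + 0.24 * 68.8
T_est = 60.04 + 16.512
T_est = 76.552

76.552


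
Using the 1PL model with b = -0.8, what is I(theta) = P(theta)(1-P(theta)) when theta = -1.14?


P = 1/(1+exp(-(-1.14--0.8))) = 0.4158
I = P*(1-P) = 0.4158 * 0.5842
I = 0.2429

0.2429


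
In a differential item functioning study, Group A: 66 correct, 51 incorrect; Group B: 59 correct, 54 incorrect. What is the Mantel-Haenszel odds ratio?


Odds_A = 66/51 = 1.2941
Odds_B = 59/54 = 1.0926
OR = Odds_A / Odds_B = 1.2941 / 1.0926
Exactly, OR = (66 * 54) / (51 * 59) = 3564 / 3009
OR = 1.1844

1.1844


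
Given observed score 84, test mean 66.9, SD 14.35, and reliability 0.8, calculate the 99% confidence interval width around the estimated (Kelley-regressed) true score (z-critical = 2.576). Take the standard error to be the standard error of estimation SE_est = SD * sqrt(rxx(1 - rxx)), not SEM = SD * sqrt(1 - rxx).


True score estimate = 0.8*84 + 0.2*66.9 = 80.58
SE_est = SD * sqrt(rxx * (1 - rxx)) = 14.35 * sqrt(0.8 * 0.2) = 14.35 * sqrt(0.16) = 5.74
CI = T_est +/- z * SE_est, so width = 2 * z * SE_est = 2 * 2.576 * 5.74
Width = 29.5725

29.5725


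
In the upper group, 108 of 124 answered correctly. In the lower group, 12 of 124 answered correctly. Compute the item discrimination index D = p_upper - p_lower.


p_upper = 108/124 = 0.871
p_lower = 12/124 = 0.0968
D = 0.871 - 0.0968 = 0.7742

0.7742


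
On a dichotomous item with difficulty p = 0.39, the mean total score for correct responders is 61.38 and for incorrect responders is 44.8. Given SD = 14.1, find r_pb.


q = 1 - p = 0.61
rpb = ((M1 - M0) / SD) * sqrt(p * q)
rpb = ((61.38 - 44.8) / 14.1) * sqrt(0.39 * 0.61)
rpb = 0.5735

0.5735


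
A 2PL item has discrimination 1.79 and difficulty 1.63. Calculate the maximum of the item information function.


For 2PL, max info at theta = b = 1.63
I_max = a^2 / 4 = 1.79^2 / 4
= 3.2041 / 4
I_max = 0.801

0.801


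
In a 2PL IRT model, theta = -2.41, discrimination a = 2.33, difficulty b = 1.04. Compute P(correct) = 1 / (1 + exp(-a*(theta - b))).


a*(theta - b) = 2.33 * (-2.41 - 1.04) = -8.0385
exp(--8.0385) = 3097.9628
P = 1 / (1 + 3097.9628)
P = 0.0003

0.0003


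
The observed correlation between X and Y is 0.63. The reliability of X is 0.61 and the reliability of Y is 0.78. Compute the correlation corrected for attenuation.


r_corrected = rxy / sqrt(rxx * ryy)
= 0.63 / sqrt(0.61 * 0.78)
= 0.63 / sqrt(0.4758)
= 0.63 / 0.689783
r_corrected = 0.9133

0.9133


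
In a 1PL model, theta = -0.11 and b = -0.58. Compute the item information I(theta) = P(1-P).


P = 1/(1+exp(-(-0.11--0.58))) = 0.6154
I = P*(1-P) = 0.6154 * 0.3846
I = 0.2367

0.2367


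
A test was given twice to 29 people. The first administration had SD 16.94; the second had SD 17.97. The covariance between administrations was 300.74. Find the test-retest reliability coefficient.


r = cov(X,Y) / (SD_X * SD_Y)
r = 300.74 / (16.94 * 17.97)
r = 300.74 / 304.4118
r = 0.9879

0.9879


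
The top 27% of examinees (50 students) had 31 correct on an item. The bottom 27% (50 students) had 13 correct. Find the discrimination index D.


p_upper = 31/50 = 0.62
p_lower = 13/50 = 0.26
D = 0.62 - 0.26 = 0.36

0.36


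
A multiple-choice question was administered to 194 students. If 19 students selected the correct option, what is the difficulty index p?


Item difficulty p = number correct / total examinees
p = 19 / 194
p = 0.0979

0.0979


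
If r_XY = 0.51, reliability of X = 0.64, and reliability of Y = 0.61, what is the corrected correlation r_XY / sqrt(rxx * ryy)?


r_corrected = rxy / sqrt(rxx * ryy)
= 0.51 / sqrt(0.64 * 0.61)
= 0.51 / sqrt(0.3904)
= 0.51 / 0.62482
r_corrected = 0.8162

0.8162


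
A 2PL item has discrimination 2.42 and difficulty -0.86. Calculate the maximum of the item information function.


For 2PL, max info at theta = b = -0.86
I_max = a^2 / 4 = 2.42^2 / 4
= 5.8564 / 4
I_max = 1.4641

1.4641


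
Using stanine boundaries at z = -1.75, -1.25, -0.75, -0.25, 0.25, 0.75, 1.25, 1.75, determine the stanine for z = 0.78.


Stanine boundaries: [-1.75, -1.25, -0.75, -0.25, 0.25, 0.75, 1.25, 1.75]
z = 0.78
Check each boundary:
  z >= -1.75 -> could be stanine 2
  z >= -1.25 -> could be stanine 3
  z >= -0.75 -> could be stanine 4
  z >= -0.25 -> could be stanine 5
  z >= 0.25 -> could be stanine 6
  z >= 0.75 -> could be stanine 7
  z < 1.25
  z < 1.75
Highest qualifying boundary gives stanine = 7

7


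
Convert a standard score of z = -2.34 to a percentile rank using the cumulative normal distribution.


CDF(z) = 0.5 * (1 + erf(z/sqrt(2)))
erf(-1.6546) = -0.9807
CDF = 0.0096
Percentile rank = 0.0096 * 100 = 0.96

0.96


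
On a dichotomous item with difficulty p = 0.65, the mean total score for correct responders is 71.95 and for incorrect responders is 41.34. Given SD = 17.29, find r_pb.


q = 1 - p = 0.35
rpb = ((M1 - M0) / SD) * sqrt(p * q)
rpb = ((71.95 - 41.34) / 17.29) * sqrt(0.65 * 0.35)
rpb = 0.8444

0.8444


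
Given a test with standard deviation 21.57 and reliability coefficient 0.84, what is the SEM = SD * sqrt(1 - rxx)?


SEM = SD * sqrt(1 - rxx)
SEM = 21.57 * sqrt(1 - 0.84)
SEM = 21.57 * sqrt(0.16) = 21.57 * 0.4
SEM = 8.628

8.628


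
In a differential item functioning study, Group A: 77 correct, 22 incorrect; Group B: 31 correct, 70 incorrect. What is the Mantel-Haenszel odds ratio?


Odds_A = 77/22 = 3.5
Odds_B = 31/70 = 0.4429
OR = Odds_A / Odds_B = 3.5 / 0.4429
Exactly, OR = (77 * 70) / (22 * 31) = 5390 / 682
OR = 7.9032

7.9032


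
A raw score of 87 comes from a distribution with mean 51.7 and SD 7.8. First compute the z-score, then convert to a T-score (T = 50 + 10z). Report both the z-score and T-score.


z = (X - mean) / SD = (87 - 51.7) / 7.8
z = 35.3 / 7.8
z = 4.5256
T-score = T = 50 + 10z
Carry z at full precision (z = 35.3 / 7.8) into the conversion:
T-score = 50 + 10 * (35.3 / 7.8) = 50 + 353 / 7.8
T-score = 50 + 45.2564
T-score = 95.2564

95.2564


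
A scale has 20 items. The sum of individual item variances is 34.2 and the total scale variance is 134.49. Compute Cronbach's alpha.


alpha = (k/(k-1)) * (1 - sum(si^2)/s_total^2)
= (20/19) * (1 - 34.2/134.49)
alpha = 0.785

0.785


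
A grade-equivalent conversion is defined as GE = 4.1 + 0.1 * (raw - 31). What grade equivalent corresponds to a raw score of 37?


raw - median = 37 - 31 = 6
slope * diff = 0.1 * 6 = 0.6
GE = 4.1 + 0.6
GE = 4.7

4.7


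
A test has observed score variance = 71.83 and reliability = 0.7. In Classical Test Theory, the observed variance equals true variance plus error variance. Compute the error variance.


var_true = rxx * var_obs = 0.7 * 71.83 = 50.281
var_error = var_obs - var_true
var_error = 71.83 - 50.281
var_error = 21.549

21.549


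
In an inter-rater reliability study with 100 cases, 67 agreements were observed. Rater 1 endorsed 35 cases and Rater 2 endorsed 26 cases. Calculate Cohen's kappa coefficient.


P_o = 67/100 = 0.67
P_e = (35*26 + 65*74) / 10000 = 0.572
kappa = (P_o - P_e) / (1 - P_e)
kappa = (0.67 - 0.572) / (1 - 0.572)
kappa = 0.229

0.229


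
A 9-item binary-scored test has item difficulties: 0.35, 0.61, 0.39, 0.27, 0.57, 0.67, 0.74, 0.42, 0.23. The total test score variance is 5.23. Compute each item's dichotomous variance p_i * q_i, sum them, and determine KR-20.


For each item, compute p_i * q_i:
  Item 1: 0.35 * 0.65 = 0.2275
  Item 2: 0.61 * 0.39 = 0.2379
  Item 3: 0.39 * 0.61 = 0.2379
  Item 4: 0.27 * 0.73 = 0.1971
  Item 5: 0.57 * 0.43 = 0.2451
  Item 6: 0.67 * 0.33 = 0.2211
  Item 7: 0.74 * 0.26 = 0.1924
  Item 8: 0.42 * 0.58 = 0.2436
  Item 9: 0.23 * 0.77 = 0.1771
Sum(p_i * q_i) = 0.2275 + 0.2379 + 0.2379 + 0.1971 + 0.2451 + 0.2211 + 0.1924 + 0.2436 + 0.1771 = 1.9797
KR-20 = (k/(k-1)) * (1 - Sum(p_i*q_i) / Var_total)
= (9/8) * (1 - 1.9797/5.23)
= 1.125 * 0.6215
KR-20 = 0.6992

0.6992


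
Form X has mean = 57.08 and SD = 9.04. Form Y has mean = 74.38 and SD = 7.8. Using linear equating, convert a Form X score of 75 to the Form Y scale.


slope = SD_Y / SD_X = 7.8 / 9.04 ~ 0.8628
intercept = mean_Y - slope * mean_X = 74.38 - (7.8 / 9.04) * 57.08 ~ 25.1296
Y = slope * X + intercept. To avoid rounding drift from the rounded slope/intercept, evaluate the equivalent form Y = mean_Y + SD_Y * (X - mean_X) / SD_X at full precision:
Y = 74.38 + 7.8 * (75 - 57.08) / 9.04
Y = 74.38 + 7.8 * 17.92 / 9.04
Y = 74.38 + 139.776 / 9.04
Y = 74.38 + 15.4619
Y = 89.8419

89.8419


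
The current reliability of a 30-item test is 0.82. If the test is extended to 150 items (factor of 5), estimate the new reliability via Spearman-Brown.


r_new = (n * rxx) / (1 + (n-1) * rxx)
r_new = (5 * 0.82) / (1 + 4 * 0.82)
r_new = 4.1 / 4.28
r_new = 0.9579

0.9579


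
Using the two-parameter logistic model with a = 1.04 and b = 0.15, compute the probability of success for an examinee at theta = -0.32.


a*(theta - b) = 1.04 * (-0.32 - 0.15) = -0.4888
exp(--0.4888) = 1.6304
P = 1 / (1 + 1.6304)
P = 0.3802

0.3802


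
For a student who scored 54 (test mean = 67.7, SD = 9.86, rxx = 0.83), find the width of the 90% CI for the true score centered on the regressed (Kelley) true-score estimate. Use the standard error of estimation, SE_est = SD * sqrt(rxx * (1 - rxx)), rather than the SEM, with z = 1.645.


True score estimate = 0.83*54 + 0.17*67.7 = 56.329
SE_est = SD * sqrt(rxx * (1 - rxx)) = 9.86 * sqrt(0.83 * 0.17) = 9.86 * sqrt(0.1411) = 3.703739
CI = T_est +/- z * SE_est, so width = 2 * z * SE_est = 2 * 1.645 * 3.703739
Width = 12.1853

12.1853


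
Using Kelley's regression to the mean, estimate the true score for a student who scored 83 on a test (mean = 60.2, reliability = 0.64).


T_est = rxx * X + (1 - rxx) * mean
T_est = 0.64 * 83 + 0.36 * 60.2
T_est = 53.12 + 21.672
T_est = 74.792

74.792


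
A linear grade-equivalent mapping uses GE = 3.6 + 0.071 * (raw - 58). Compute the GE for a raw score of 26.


raw - median = 26 - 58 = -32
slope * diff = 0.071 * -32 = -2.272
GE = 3.6 + -2.272
GE = 1.328

1.328


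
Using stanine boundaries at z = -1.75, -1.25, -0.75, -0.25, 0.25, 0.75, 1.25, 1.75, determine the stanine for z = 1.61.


Stanine boundaries: [-1.75, -1.25, -0.75, -0.25, 0.25, 0.75, 1.25, 1.75]
z = 1.61
Check each boundary:
  z >= -1.75 -> could be stanine 2
  z >= -1.25 -> could be stanine 3
  z >= -0.75 -> could be stanine 4
  z >= -0.25 -> could be stanine 5
  z >= 0.25 -> could be stanine 6
  z >= 0.75 -> could be stanine 7
  z >= 1.25 -> could be stanine 8
  z < 1.75
Highest qualifying boundary gives stanine = 8

8


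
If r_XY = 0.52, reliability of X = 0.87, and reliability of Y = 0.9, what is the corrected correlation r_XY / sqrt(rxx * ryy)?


r_corrected = rxy / sqrt(rxx * ryy)
= 0.52 / sqrt(0.87 * 0.9)
= 0.52 / sqrt(0.783)
= 0.52 / 0.884873
r_corrected = 0.5877

0.5877


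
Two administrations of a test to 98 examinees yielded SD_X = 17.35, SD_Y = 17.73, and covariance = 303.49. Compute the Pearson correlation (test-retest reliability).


r = cov(X,Y) / (SD_X * SD_Y)
r = 303.49 / (17.35 * 17.73)
r = 303.49 / 307.6155
r = 0.9866

0.9866


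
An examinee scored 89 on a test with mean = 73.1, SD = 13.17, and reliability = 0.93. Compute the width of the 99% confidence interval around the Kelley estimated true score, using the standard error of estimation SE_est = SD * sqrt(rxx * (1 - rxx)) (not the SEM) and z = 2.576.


True score estimate = 0.93*89 + 0.07*73.1 = 87.887
SE_est = SD * sqrt(rxx * (1 - rxx)) = 13.17 * sqrt(0.93 * 0.07) = 13.17 * sqrt(0.0651) = 3.360286
CI = T_est +/- z * SE_est, so width = 2 * z * SE_est = 2 * 2.576 * 3.360286
Width = 17.3122

17.3122


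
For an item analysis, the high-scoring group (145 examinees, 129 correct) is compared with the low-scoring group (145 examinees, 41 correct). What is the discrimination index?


p_upper = 129/145 = 0.8897
p_lower = 41/145 = 0.2828
D = 0.8897 - 0.2828 = 0.6069

0.6069


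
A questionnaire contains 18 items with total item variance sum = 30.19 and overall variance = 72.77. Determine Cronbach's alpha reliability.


alpha = (k/(k-1)) * (1 - sum(si^2)/s_total^2)
= (18/17) * (1 - 30.19/72.77)
alpha = 0.6196

0.6196


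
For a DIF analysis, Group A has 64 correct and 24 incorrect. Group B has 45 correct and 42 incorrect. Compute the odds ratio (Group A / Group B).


Odds_A = 64/24 = 2.6667
Odds_B = 45/42 = 1.0714
OR = Odds_A / Odds_B = 2.6667 / 1.0714
Exactly, OR = (64 * 42) / (24 * 45) = 2688 / 1080
OR = 2.4889

2.4889


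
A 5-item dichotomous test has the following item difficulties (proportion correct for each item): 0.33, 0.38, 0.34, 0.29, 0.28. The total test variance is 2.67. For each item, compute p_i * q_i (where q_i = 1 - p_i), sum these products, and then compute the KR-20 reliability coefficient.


For each item, compute p_i * q_i:
  Item 1: 0.33 * 0.67 = 0.2211
  Item 2: 0.38 * 0.62 = 0.2356
  Item 3: 0.34 * 0.66 = 0.2244
  Item 4: 0.29 * 0.71 = 0.2059
  Item 5: 0.28 * 0.72 = 0.2016
Sum(p_i * q_i) = 0.2211 + 0.2356 + 0.2244 + 0.2059 + 0.2016 = 1.0886
KR-20 = (k/(k-1)) * (1 - Sum(p_i*q_i) / Var_total)
= (5/4) * (1 - 1.0886/2.67)
= 1.25 * 0.5923
KR-20 = 0.7404

0.7404


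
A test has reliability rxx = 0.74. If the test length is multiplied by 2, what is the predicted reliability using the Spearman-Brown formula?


r_new = (n * rxx) / (1 + (n-1) * rxx)
r_new = (2 * 0.74) / (1 + 1 * 0.74)
r_new = 1.48 / 1.74
r_new = 0.8506

0.8506


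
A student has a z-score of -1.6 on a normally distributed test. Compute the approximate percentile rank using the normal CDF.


CDF(z) = 0.5 * (1 + erf(z/sqrt(2)))
erf(-1.1314) = -0.8904
CDF = 0.0548
Percentile rank = 0.0548 * 100 = 5.48

5.48


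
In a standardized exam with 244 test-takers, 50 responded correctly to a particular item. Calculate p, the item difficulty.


Item difficulty p = number correct / total examinees
p = 50 / 244
p = 0.2049

0.2049


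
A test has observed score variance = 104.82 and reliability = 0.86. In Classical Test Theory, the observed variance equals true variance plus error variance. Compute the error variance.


var_true = rxx * var_obs = 0.86 * 104.82 = 90.1452
var_error = var_obs - var_true
var_error = 104.82 - 90.1452
var_error = 14.6748

14.6748


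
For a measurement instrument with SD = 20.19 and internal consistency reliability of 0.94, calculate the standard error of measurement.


SEM = SD * sqrt(1 - rxx)
SEM = 20.19 * sqrt(1 - 0.94)
SEM = 20.19 * sqrt(0.06) = 20.19 * 0.244949
SEM = 4.9455

4.9455


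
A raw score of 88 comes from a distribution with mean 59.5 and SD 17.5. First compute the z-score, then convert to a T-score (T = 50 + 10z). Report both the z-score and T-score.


z = (X - mean) / SD = (88 - 59.5) / 17.5
z = 28.5 / 17.5
z = 1.6286
T-score = T = 50 + 10z
Carry z at full precision (z = 28.5 / 17.5) into the conversion:
T-score = 50 + 10 * (28.5 / 17.5) = 50 + 285 / 17.5
T-score = 50 + 16.2857
T-score = 66.2857

66.2857


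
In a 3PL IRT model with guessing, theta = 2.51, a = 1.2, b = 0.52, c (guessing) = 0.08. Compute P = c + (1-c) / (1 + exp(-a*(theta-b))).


logit = 1.2*(2.51 - 0.52) = 2.388
P* = 1/(1 + exp(-2.388)) = 0.9159
P = 0.08 + (1 - 0.08) * 0.9159
P = 0.9226

0.9226


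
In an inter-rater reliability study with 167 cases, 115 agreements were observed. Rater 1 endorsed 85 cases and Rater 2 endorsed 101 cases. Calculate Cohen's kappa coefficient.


P_o = 115/167 = 0.688623
P_e = (85*101 + 82*66) / 27889 = 0.501882
kappa = (P_o - P_e) / (1 - P_e)
kappa = (0.688623 - 0.501882) / (1 - 0.501882)
kappa = 0.3749

0.3749


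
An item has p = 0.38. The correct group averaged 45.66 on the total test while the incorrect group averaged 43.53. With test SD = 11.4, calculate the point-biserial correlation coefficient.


q = 1 - p = 0.62
rpb = ((M1 - M0) / SD) * sqrt(p * q)
rpb = ((45.66 - 43.53) / 11.4) * sqrt(0.38 * 0.62)
rpb = 0.0907

0.0907


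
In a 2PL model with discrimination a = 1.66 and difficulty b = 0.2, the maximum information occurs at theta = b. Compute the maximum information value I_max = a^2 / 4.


For 2PL, max info at theta = b = 0.2
I_max = a^2 / 4 = 1.66^2 / 4
= 2.7556 / 4
I_max = 0.6889

0.6889


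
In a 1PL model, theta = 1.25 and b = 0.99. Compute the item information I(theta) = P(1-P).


P = 1/(1+exp(-(1.25-0.99))) = 0.5646
I = P*(1-P) = 0.5646 * 0.4354
I = 0.2458

0.2458


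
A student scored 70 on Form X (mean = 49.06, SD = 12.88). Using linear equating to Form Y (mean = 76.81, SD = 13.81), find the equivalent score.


slope = SD_Y / SD_X = 13.81 / 12.88 ~ 1.0722
intercept = mean_Y - slope * mean_X = 76.81 - (13.81 / 12.88) * 49.06 ~ 24.2076
Y = slope * X + intercept. To avoid rounding drift from the rounded slope/intercept, evaluate the equivalent form Y = mean_Y + SD_Y * (X - mean_X) / SD_X at full precision:
Y = 76.81 + 13.81 * (70 - 49.06) / 12.88
Y = 76.81 + 13.81 * 20.94 / 12.88
Y = 76.81 + 289.1814 / 12.88
Y = 76.81 + 22.452
Y = 99.262

99.262


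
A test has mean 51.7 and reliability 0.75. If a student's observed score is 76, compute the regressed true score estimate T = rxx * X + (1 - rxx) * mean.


T_est = rxx * X + (1 - rxx) * mean
T_est = 0.75 * 76 + 0.25 * 51.7
T_est = 57.0 + 12.925
T_est = 69.925

69.925


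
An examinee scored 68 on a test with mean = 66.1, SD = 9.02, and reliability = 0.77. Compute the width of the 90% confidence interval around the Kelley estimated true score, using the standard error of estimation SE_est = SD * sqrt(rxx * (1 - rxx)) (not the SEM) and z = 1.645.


True score estimate = 0.77*68 + 0.23*66.1 = 67.563
SE_est = SD * sqrt(rxx * (1 - rxx)) = 9.02 * sqrt(0.77 * 0.23) = 9.02 * sqrt(0.1771) = 3.795909
CI = T_est +/- z * SE_est, so width = 2 * z * SE_est = 2 * 1.645 * 3.795909
Width = 12.4885

12.4885


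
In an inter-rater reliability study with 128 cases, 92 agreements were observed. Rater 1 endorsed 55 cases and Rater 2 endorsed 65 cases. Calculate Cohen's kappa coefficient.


P_o = 92/128 = 0.71875
P_e = (55*65 + 73*63) / 16384 = 0.498901
kappa = (P_o - P_e) / (1 - P_e)
kappa = (0.71875 - 0.498901) / (1 - 0.498901)
kappa = 0.4387

0.4387


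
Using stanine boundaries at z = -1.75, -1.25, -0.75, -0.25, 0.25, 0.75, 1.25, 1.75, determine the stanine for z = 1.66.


Stanine boundaries: [-1.75, -1.25, -0.75, -0.25, 0.25, 0.75, 1.25, 1.75]
z = 1.66
Check each boundary:
  z >= -1.75 -> could be stanine 2
  z >= -1.25 -> could be stanine 3
  z >= -0.75 -> could be stanine 4
  z >= -0.25 -> could be stanine 5
  z >= 0.25 -> could be stanine 6
  z >= 0.75 -> could be stanine 7
  z >= 1.25 -> could be stanine 8
  z < 1.75
Highest qualifying boundary gives stanine = 8

8


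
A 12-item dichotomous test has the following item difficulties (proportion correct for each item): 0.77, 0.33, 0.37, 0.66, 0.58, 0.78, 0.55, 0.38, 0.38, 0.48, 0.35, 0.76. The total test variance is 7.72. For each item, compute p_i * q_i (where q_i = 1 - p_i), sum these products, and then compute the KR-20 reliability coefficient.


For each item, compute p_i * q_i:
  Item 1: 0.77 * 0.23 = 0.1771
  Item 2: 0.33 * 0.67 = 0.2211
  Item 3: 0.37 * 0.63 = 0.2331
  Item 4: 0.66 * 0.34 = 0.2244
  Item 5: 0.58 * 0.42 = 0.2436
  Item 6: 0.78 * 0.22 = 0.1716
  Item 7: 0.55 * 0.45 = 0.2475
  Item 8: 0.38 * 0.62 = 0.2356
  Item 9: 0.38 * 0.62 = 0.2356
  Item 10: 0.48 * 0.52 = 0.2496
  Item 11: 0.35 * 0.65 = 0.2275
  Item 12: 0.76 * 0.24 = 0.1824
Sum(p_i * q_i) = 0.1771 + 0.2211 + 0.2331 + 0.2244 + 0.2436 + 0.1716 + 0.2475 + 0.2356 + 0.2356 + 0.2496 + 0.2275 + 0.1824 = 2.6491
KR-20 = (k/(k-1)) * (1 - Sum(p_i*q_i) / Var_total)
= (12/11) * (1 - 2.6491/7.72)
= 1.0909 * 0.6569
KR-20 = 0.7166

0.7166


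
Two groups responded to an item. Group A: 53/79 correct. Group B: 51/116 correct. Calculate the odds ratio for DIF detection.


Odds_A = 53/26 = 2.0385
Odds_B = 51/65 = 0.7846
OR = Odds_A / Odds_B = 2.0385 / 0.7846
Exactly, OR = (53 * 65) / (26 * 51) = 3445 / 1326
OR = 2.598

2.598


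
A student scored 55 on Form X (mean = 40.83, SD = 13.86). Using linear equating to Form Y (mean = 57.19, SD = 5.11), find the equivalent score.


slope = SD_Y / SD_X = 5.11 / 13.86 ~ 0.3687
intercept = mean_Y - slope * mean_X = 57.19 - (5.11 / 13.86) * 40.83 ~ 42.1365
Y = slope * X + intercept. To avoid rounding drift from the rounded slope/intercept, evaluate the equivalent form Y = mean_Y + SD_Y * (X - mean_X) / SD_X at full precision:
Y = 57.19 + 5.11 * (55 - 40.83) / 13.86
Y = 57.19 + 5.11 * 14.17 / 13.86
Y = 57.19 + 72.4087 / 13.86
Y = 57.19 + 5.2243
Y = 62.4143

62.4143


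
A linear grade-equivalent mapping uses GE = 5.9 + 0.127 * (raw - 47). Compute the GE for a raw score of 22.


raw - median = 22 - 47 = -25
slope * diff = 0.127 * -25 = -3.175
GE = 5.9 + -3.175
GE = 2.725

2.725


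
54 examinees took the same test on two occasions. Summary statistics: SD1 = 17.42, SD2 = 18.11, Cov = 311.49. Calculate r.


r = cov(X,Y) / (SD_X * SD_Y)
r = 311.49 / (17.42 * 18.11)
r = 311.49 / 315.4762
r = 0.9874

0.9874


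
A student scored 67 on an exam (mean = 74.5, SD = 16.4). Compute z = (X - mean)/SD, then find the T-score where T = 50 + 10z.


z = (X - mean) / SD = (67 - 74.5) / 16.4
z = -7.5 / 16.4
z = -0.4573
T-score = T = 50 + 10z
Carry z at full precision (z = -7.5 / 16.4) into the conversion:
T-score = 50 + 10 * (-7.5 / 16.4) = 50 + -75 / 16.4
T-score = 50 + -4.5732
T-score = 45.4268

45.4268


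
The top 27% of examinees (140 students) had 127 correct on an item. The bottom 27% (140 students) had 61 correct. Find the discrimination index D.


p_upper = 127/140 = 0.9071
p_lower = 61/140 = 0.4357
D = 0.9071 - 0.4357 = 0.4714

0.4714
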